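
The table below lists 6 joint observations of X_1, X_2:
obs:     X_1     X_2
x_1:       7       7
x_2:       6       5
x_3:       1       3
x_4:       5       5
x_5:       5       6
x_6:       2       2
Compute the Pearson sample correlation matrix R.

Step 1 — column means:
  mean(X_1) = (7 + 6 + 1 + 5 + 5 + 2) / 6 = 26/6 = 4.3333
  mean(X_2) = (7 + 5 + 3 + 5 + 6 + 2) / 6 = 28/6 = 4.6667

Step 2 — sample variances and covariances s[i,j] = (1/(n-1)) · Σ_k (x_{k,i} - mean_i) · (x_{k,j} - mean_j), with n-1 = 5:
  s[X_1,X_1] = ((2.6667)·(2.6667) + (1.6667)·(1.6667) + (-3.3333)·(-3.3333) + (0.6667)·(0.6667) + (0.6667)·(0.6667) + (-2.3333)·(-2.3333)) / 5 = 27.3333/5 = 5.4667
  s[X_1,X_2] = ((2.6667)·(2.3333) + (1.6667)·(0.3333) + (-3.3333)·(-1.6667) + (0.6667)·(0.3333) + (0.6667)·(1.3333) + (-2.3333)·(-2.6667)) / 5 = 19.6667/5 = 3.9333
  s[X_2,X_2] = ((2.3333)·(2.3333) + (0.3333)·(0.3333) + (-1.6667)·(-1.6667) + (0.3333)·(0.3333) + (1.3333)·(1.3333) + (-2.6667)·(-2.6667)) / 5 = 17.3333/5 = 3.4667
  Sample standard deviations s_i = √(s[i,i]):
  s(X_1) = √(5.4667) = 2.3381
  s(X_2) = √(3.4667) = 1.8619

Step 3 — r_{ij} = s_{ij} / (s_i · s_j):
  r[X_1,X_1] = 1 (diagonal).
  r[X_1,X_2] = 3.9333 / (2.3381 · 1.8619) = 3.9333 / 4.3533 = 0.9035
  r[X_2,X_2] = 1 (diagonal).

R is symmetric with unit diagonal. Assembling:

R = [[1, 0.9035],
 [0.9035, 1]]


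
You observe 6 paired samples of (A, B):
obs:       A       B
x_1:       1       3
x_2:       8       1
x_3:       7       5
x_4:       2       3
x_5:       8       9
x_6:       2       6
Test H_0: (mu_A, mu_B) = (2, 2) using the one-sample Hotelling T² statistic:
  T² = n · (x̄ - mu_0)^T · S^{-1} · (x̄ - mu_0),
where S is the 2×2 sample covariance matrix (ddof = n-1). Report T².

Step 1 — sample mean vector:
  mean(A) = (1 + 8 + 7 + 2 + 8 + 2) / 6 = 28/6 = 4.6667
  mean(B) = (3 + 1 + 5 + 3 + 9 + 6) / 6 = 27/6 = 4.5
  x̄ = (4.6667, 4.5),  deviation x̄ - mu_0 = (4.6667, 4.5) - (2, 2) = (2.6667, 2.5).

Step 2 — sample covariance matrix, S[i,j] = (1/(n-1)) · Σ_k (x_{k,i} - mean_i) · (x_{k,j} - mean_j), divisor n-1 = 5:
  S[A,A] = ((-3.6667)·(-3.6667) + (3.3333)·(3.3333) + (2.3333)·(2.3333) + (-2.6667)·(-2.6667) + (3.3333)·(3.3333) + (-2.6667)·(-2.6667)) / 5 = 55.3333/5 = 11.0667
  S[A,B] = ((-3.6667)·(-1.5) + (3.3333)·(-3.5) + (2.3333)·(0.5) + (-2.6667)·(-1.5) + (3.3333)·(4.5) + (-2.6667)·(1.5)) / 5 = 10/5 = 2
  S[B,B] = ((-1.5)·(-1.5) + (-3.5)·(-3.5) + (0.5)·(0.5) + (-1.5)·(-1.5) + (4.5)·(4.5) + (1.5)·(1.5)) / 5 = 39.5/5 = 7.9
  S = [[11.0667, 2],
 [2, 7.9]].

Step 3 — invert S. det(S) = 11.0667·7.9 - (2)² = 83.4267.
  S^{-1} = (1/det) · [[d, -b], [-b, a]] = [[0.0947, -0.024],
 [-0.024, 0.1327]].

Step 4 — quadratic form (x̄ - mu_0)^T · S^{-1} · (x̄ - mu_0):
  S^{-1} · (x̄ - mu_0) = (0.1926, 0.2677),
  (x̄ - mu_0)^T · [...] = (2.6667)·(0.1926) + (2.5)·(0.2677) = 1.1828.

Step 5 — scale by n: T² = 6 · 1.1828 = 7.0969.

T² ≈ 7.0969


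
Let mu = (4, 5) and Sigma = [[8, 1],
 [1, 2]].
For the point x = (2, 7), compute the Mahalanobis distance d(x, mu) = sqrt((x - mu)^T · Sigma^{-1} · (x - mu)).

Step 1 — centre the observation: (x - mu) = (-2, 2).

Step 2 — invert Sigma. det(Sigma) = 8·2 - (1)² = 15.
  Sigma^{-1} = (1/det) · [[d, -b], [-b, a]] = [[0.1333, -0.0667],
 [-0.0667, 0.5333]].

Step 3 — form the quadratic (x - mu)^T · Sigma^{-1} · (x - mu):
  Sigma^{-1} · (x - mu) = (-0.4, 1.2).
  (x - mu)^T · [Sigma^{-1} · (x - mu)] = (-2)·(-0.4) + (2)·(1.2) = 3.2.

Step 4 — take square root: d = √(3.2) ≈ 1.7889.

d(x, mu) = √(3.2) ≈ 1.7889


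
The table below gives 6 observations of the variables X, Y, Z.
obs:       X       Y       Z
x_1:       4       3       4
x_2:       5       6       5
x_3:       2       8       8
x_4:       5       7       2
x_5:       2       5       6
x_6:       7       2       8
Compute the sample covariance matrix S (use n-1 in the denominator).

Step 1 — column means:
  mean(X) = (4 + 5 + 2 + 5 + 2 + 7) / 6 = 25/6 = 4.1667
  mean(Y) = (3 + 6 + 8 + 7 + 5 + 2) / 6 = 31/6 = 5.1667
  mean(Z) = (4 + 5 + 8 + 2 + 6 + 8) / 6 = 33/6 = 5.5

Step 2 — sample covariance S[i,j] = (1/(n-1)) · Σ_k (x_{k,i} - mean_i) · (x_{k,j} - mean_j), with n-1 = 5.
  S[X,X] = ((-0.1667)·(-0.1667) + (0.8333)·(0.8333) + (-2.1667)·(-2.1667) + (0.8333)·(0.8333) + (-2.1667)·(-2.1667) + (2.8333)·(2.8333)) / 5 = 18.8333/5 = 3.7667
  S[X,Y] = ((-0.1667)·(-2.1667) + (0.8333)·(0.8333) + (-2.1667)·(2.8333) + (0.8333)·(1.8333) + (-2.1667)·(-0.1667) + (2.8333)·(-3.1667)) / 5 = -12.1667/5 = -2.4333
  S[X,Z] = ((-0.1667)·(-1.5) + (0.8333)·(-0.5) + (-2.1667)·(2.5) + (0.8333)·(-3.5) + (-2.1667)·(0.5) + (2.8333)·(2.5)) / 5 = -2.5/5 = -0.5
  S[Y,Y] = ((-2.1667)·(-2.1667) + (0.8333)·(0.8333) + (2.8333)·(2.8333) + (1.8333)·(1.8333) + (-0.1667)·(-0.1667) + (-3.1667)·(-3.1667)) / 5 = 26.8333/5 = 5.3667
  S[Y,Z] = ((-2.1667)·(-1.5) + (0.8333)·(-0.5) + (2.8333)·(2.5) + (1.8333)·(-3.5) + (-0.1667)·(0.5) + (-3.1667)·(2.5)) / 5 = -4.5/5 = -0.9
  S[Z,Z] = ((-1.5)·(-1.5) + (-0.5)·(-0.5) + (2.5)·(2.5) + (-3.5)·(-3.5) + (0.5)·(0.5) + (2.5)·(2.5)) / 5 = 27.5/5 = 5.5

S is symmetric (S[j,i] = S[i,j]). Assembling:

S = [[3.7667, -2.4333, -0.5],
 [-2.4333, 5.3667, -0.9],
 [-0.5, -0.9, 5.5]]


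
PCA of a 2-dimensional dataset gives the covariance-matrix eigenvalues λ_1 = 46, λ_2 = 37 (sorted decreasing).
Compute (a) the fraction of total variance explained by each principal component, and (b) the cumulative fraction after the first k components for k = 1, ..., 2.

Step 1 — total variance = trace(Sigma) = Σ λ_i = 46 + 37 = 83.

Step 2 — fraction explained by component i = λ_i / Σ λ:
  PC1: 46/83 = 0.5542
  PC2: 37/83 = 0.4458

Step 3 — cumulative fraction after k components = (λ_1 + ... + λ_k) / Σ λ:
  k = 1: 46/83 = 0.5542
  k = 2: (46 + 37)/83 = 83/83 = 1

Summary (fraction, with percent):

explained: PC1 0.5542 (55.42%), PC2 0.4458 (44.58%);  cumulative: 0.5542, 1


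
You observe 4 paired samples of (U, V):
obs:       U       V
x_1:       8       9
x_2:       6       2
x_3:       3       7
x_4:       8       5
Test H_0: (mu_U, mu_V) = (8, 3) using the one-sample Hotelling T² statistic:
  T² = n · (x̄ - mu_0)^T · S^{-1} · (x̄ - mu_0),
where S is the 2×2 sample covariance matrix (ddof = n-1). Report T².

Step 1 — sample mean vector:
  mean(U) = (8 + 6 + 3 + 8) / 4 = 25/4 = 6.25
  mean(V) = (9 + 2 + 7 + 5) / 4 = 23/4 = 5.75
  x̄ = (6.25, 5.75),  deviation x̄ - mu_0 = (6.25, 5.75) - (8, 3) = (-1.75, 2.75).

Step 2 — sample covariance matrix, S[i,j] = (1/(n-1)) · Σ_k (x_{k,i} - mean_i) · (x_{k,j} - mean_j), divisor n-1 = 3:
  S[U,U] = ((1.75)·(1.75) + (-0.25)·(-0.25) + (-3.25)·(-3.25) + (1.75)·(1.75)) / 3 = 16.75/3 = 5.5833
  S[U,V] = ((1.75)·(3.25) + (-0.25)·(-3.75) + (-3.25)·(1.25) + (1.75)·(-0.75)) / 3 = 1.25/3 = 0.4167
  S[V,V] = ((3.25)·(3.25) + (-3.75)·(-3.75) + (1.25)·(1.25) + (-0.75)·(-0.75)) / 3 = 26.75/3 = 8.9167
  S = [[5.5833, 0.4167],
 [0.4167, 8.9167]].

Step 3 — invert S. det(S) = 5.5833·8.9167 - (0.4167)² = 49.6111.
  S^{-1} = (1/det) · [[d, -b], [-b, a]] = [[0.1797, -0.0084],
 [-0.0084, 0.1125]].

Step 4 — quadratic form (x̄ - mu_0)^T · S^{-1} · (x̄ - mu_0):
  S^{-1} · (x̄ - mu_0) = (-0.3376, 0.3242),
  (x̄ - mu_0)^T · [...] = (-1.75)·(-0.3376) + (2.75)·(0.3242) = 1.4824.

Step 5 — scale by n: T² = 4 · 1.4824 = 5.9295.

T² ≈ 5.9295


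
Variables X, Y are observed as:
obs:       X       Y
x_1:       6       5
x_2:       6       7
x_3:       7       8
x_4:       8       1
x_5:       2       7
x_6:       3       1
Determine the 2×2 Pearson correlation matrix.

Step 1 — column means:
  mean(X) = (6 + 6 + 7 + 8 + 2 + 3) / 6 = 32/6 = 5.3333
  mean(Y) = (5 + 7 + 8 + 1 + 7 + 1) / 6 = 29/6 = 4.8333

Step 2 — sample variances and covariances s[i,j] = (1/(n-1)) · Σ_k (x_{k,i} - mean_i) · (x_{k,j} - mean_j), with n-1 = 5:
  s[X,X] = ((0.6667)·(0.6667) + (0.6667)·(0.6667) + (1.6667)·(1.6667) + (2.6667)·(2.6667) + (-3.3333)·(-3.3333) + (-2.3333)·(-2.3333)) / 5 = 27.3333/5 = 5.4667
  s[X,Y] = ((0.6667)·(0.1667) + (0.6667)·(2.1667) + (1.6667)·(3.1667) + (2.6667)·(-3.8333) + (-3.3333)·(2.1667) + (-2.3333)·(-3.8333)) / 5 = -1.6667/5 = -0.3333
  s[Y,Y] = ((0.1667)·(0.1667) + (2.1667)·(2.1667) + (3.1667)·(3.1667) + (-3.8333)·(-3.8333) + (2.1667)·(2.1667) + (-3.8333)·(-3.8333)) / 5 = 48.8333/5 = 9.7667
  Sample standard deviations s_i = √(s[i,i]):
  s(X) = √(5.4667) = 2.3381
  s(Y) = √(9.7667) = 3.1252

Step 3 — r_{ij} = s_{ij} / (s_i · s_j):
  r[X,X] = 1 (diagonal).
  r[X,Y] = -0.3333 / (2.3381 · 3.1252) = -0.3333 / 7.3069 = -0.0456
  r[Y,Y] = 1 (diagonal).

R is symmetric with unit diagonal. Assembling:

R = [[1, -0.0456],
 [-0.0456, 1]]


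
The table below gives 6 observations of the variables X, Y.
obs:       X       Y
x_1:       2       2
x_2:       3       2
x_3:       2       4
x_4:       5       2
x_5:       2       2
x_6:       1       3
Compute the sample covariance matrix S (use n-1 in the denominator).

Step 1 — column means:
  mean(X) = (2 + 3 + 2 + 5 + 2 + 1) / 6 = 15/6 = 2.5
  mean(Y) = (2 + 2 + 4 + 2 + 2 + 3) / 6 = 15/6 = 2.5

Step 2 — sample covariance S[i,j] = (1/(n-1)) · Σ_k (x_{k,i} - mean_i) · (x_{k,j} - mean_j), with n-1 = 5.
  S[X,X] = ((-0.5)·(-0.5) + (0.5)·(0.5) + (-0.5)·(-0.5) + (2.5)·(2.5) + (-0.5)·(-0.5) + (-1.5)·(-1.5)) / 5 = 9.5/5 = 1.9
  S[X,Y] = ((-0.5)·(-0.5) + (0.5)·(-0.5) + (-0.5)·(1.5) + (2.5)·(-0.5) + (-0.5)·(-0.5) + (-1.5)·(0.5)) / 5 = -2.5/5 = -0.5
  S[Y,Y] = ((-0.5)·(-0.5) + (-0.5)·(-0.5) + (1.5)·(1.5) + (-0.5)·(-0.5) + (-0.5)·(-0.5) + (0.5)·(0.5)) / 5 = 3.5/5 = 0.7

S is symmetric (S[j,i] = S[i,j]). Assembling:

S = [[1.9, -0.5],
 [-0.5, 0.7]]


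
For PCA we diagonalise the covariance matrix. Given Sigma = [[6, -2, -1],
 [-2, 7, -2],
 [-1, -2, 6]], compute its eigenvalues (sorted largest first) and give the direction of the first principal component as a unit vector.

Step 1 — characteristic polynomial p(λ) = det(λI - Sigma) = λ³ - tr·λ² + c_1·λ - det, where tr = trace, c_1 = sum of the principal 2×2 minors, det = det(Sigma):
  tr = 6 + 7 + 6 = 19,
  c_1 = (6·7 - (-2)²) + (6·6 - (-1)²) + (7·6 - (-2)²) = 38 + 35 + 38 = 111,
  det = 6·(7·6 - (-2)²) - (-2)·((-2)·6 - (-2)·(-1)) + (-1)·((-2)·(-2) - 7·(-1)) = 6·(38) - (-2)·(-14) + (-1)·(11) = 189.
  So p(λ) = λ³ - 19λ² + 111λ - 189.
Step 2 — look for an integer root (rational root theorem: any rational root is an integer divisor of 189). Testing λ = 3:
  p(3) = 27 - 171 + 333 - 189 = 0  ✓
  Dividing out (λ - 3): p(λ) = (λ - 3)(λ² - 16λ + 63).
Step 3 — remaining eigenvalues from the quadratic λ² - 16λ + 63 = 0:
  Δ = 16² - 4·63 = 256 - 252 = 4,  λ = (16 ± √4)/2 = (16 ± 2)/2 = 9 or 7.
  Sorted: λ_1 = 9,  λ_2 = 7,  λ_3 = 3  (check: sum = 19 = tr ✓).

Step 4 — unit eigenvector for λ_1 = 9: v spans the null space of (Sigma - λ_1 I), whose rows are
  r_1 = (-3, -2, -1),  r_2 = (-2, -2, -2),  r_3 = (-1, -2, -3).
  v is orthogonal to every row, so take v ∝ r_1 × r_2 = ((-2)·(-2) - (-1)·(-2), (-1)·(-2) - (-3)·(-2), (-3)·(-2) - (-2)·(-2)) = (2, -4, 2).
  Rescale (divide by 2): u = (1, -2, 1).
  ||u|| = √((1)² + (-2)² + (1)²) = √(6) ≈ 2.4495,  v_1 = u/||u|| ≈ (0.4082, -0.8165, 0.4082) (||v_1|| = 1).

λ_1 = 9,  λ_2 = 7,  λ_3 = 3;  v_1 ≈ (0.4082, -0.8165, 0.4082)


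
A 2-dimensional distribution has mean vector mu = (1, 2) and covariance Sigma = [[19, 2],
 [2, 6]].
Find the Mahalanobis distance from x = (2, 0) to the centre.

Step 1 — centre the observation: (x - mu) = (1, -2).

Step 2 — invert Sigma. det(Sigma) = 19·6 - (2)² = 110.
  Sigma^{-1} = (1/det) · [[d, -b], [-b, a]] = [[0.0545, -0.0182],
 [-0.0182, 0.1727]].

Step 3 — form the quadratic (x - mu)^T · Sigma^{-1} · (x - mu):
  Sigma^{-1} · (x - mu) = (0.0909, -0.3636).
  (x - mu)^T · [Sigma^{-1} · (x - mu)] = (1)·(0.0909) + (-2)·(-0.3636) = 0.8182.

Step 4 — take square root: d = √(0.8182) ≈ 0.9045.

d(x, mu) = √(0.8182) ≈ 0.9045


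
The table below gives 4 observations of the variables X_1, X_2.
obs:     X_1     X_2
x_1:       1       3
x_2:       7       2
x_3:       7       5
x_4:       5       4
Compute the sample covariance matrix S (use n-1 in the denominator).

Step 1 — column means:
  mean(X_1) = (1 + 7 + 7 + 5) / 4 = 20/4 = 5
  mean(X_2) = (3 + 2 + 5 + 4) / 4 = 14/4 = 3.5

Step 2 — sample covariance S[i,j] = (1/(n-1)) · Σ_k (x_{k,i} - mean_i) · (x_{k,j} - mean_j), with n-1 = 3.
  S[X_1,X_1] = ((-4)·(-4) + (2)·(2) + (2)·(2) + (0)·(0)) / 3 = 24/3 = 8
  S[X_1,X_2] = ((-4)·(-0.5) + (2)·(-1.5) + (2)·(1.5) + (0)·(0.5)) / 3 = 2/3 = 0.6667
  S[X_2,X_2] = ((-0.5)·(-0.5) + (-1.5)·(-1.5) + (1.5)·(1.5) + (0.5)·(0.5)) / 3 = 5/3 = 1.6667

S is symmetric (S[j,i] = S[i,j]). Assembling:

S = [[8, 0.6667],
 [0.6667, 1.6667]]


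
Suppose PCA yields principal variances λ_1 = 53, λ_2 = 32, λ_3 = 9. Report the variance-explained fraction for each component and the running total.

Step 1 — total variance = trace(Sigma) = Σ λ_i = 53 + 32 + 9 = 94.

Step 2 — fraction explained by component i = λ_i / Σ λ:
  PC1: 53/94 = 0.5638
  PC2: 32/94 = 0.3404
  PC3: 9/94 = 0.0957

Step 3 — cumulative fraction after k components = (λ_1 + ... + λ_k) / Σ λ:
  k = 1: 53/94 = 0.5638
  k = 2: (53 + 32)/94 = 85/94 = 0.9043
  k = 3: (53 + 32 + 9)/94 = 94/94 = 1

Summary (fraction, with percent):

explained: PC1 0.5638 (56.38%), PC2 0.3404 (34.04%), PC3 0.0957 (9.57%);  cumulative: 0.5638, 0.9043, 1


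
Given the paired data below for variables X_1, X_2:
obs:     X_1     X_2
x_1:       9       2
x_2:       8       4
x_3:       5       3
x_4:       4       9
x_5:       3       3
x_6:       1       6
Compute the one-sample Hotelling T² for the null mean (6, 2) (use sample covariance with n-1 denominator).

Step 1 — sample mean vector:
  mean(X_1) = (9 + 8 + 5 + 4 + 3 + 1) / 6 = 30/6 = 5
  mean(X_2) = (2 + 4 + 3 + 9 + 3 + 6) / 6 = 27/6 = 4.5
  x̄ = (5, 4.5),  deviation x̄ - mu_0 = (5, 4.5) - (6, 2) = (-1, 2.5).

Step 2 — sample covariance matrix, S[i,j] = (1/(n-1)) · Σ_k (x_{k,i} - mean_i) · (x_{k,j} - mean_j), divisor n-1 = 5:
  S[X_1,X_1] = ((4)·(4) + (3)·(3) + (0)·(0) + (-1)·(-1) + (-2)·(-2) + (-4)·(-4)) / 5 = 46/5 = 9.2
  S[X_1,X_2] = ((4)·(-2.5) + (3)·(-0.5) + (0)·(-1.5) + (-1)·(4.5) + (-2)·(-1.5) + (-4)·(1.5)) / 5 = -19/5 = -3.8
  S[X_2,X_2] = ((-2.5)·(-2.5) + (-0.5)·(-0.5) + (-1.5)·(-1.5) + (4.5)·(4.5) + (-1.5)·(-1.5) + (1.5)·(1.5)) / 5 = 33.5/5 = 6.7
  S = [[9.2, -3.8],
 [-3.8, 6.7]].

Step 3 — invert S. det(S) = 9.2·6.7 - (-3.8)² = 47.2.
  S^{-1} = (1/det) · [[d, -b], [-b, a]] = [[0.1419, 0.0805],
 [0.0805, 0.1949]].

Step 4 — quadratic form (x̄ - mu_0)^T · S^{-1} · (x̄ - mu_0):
  S^{-1} · (x̄ - mu_0) = (0.0593, 0.4068),
  (x̄ - mu_0)^T · [...] = (-1)·(0.0593) + (2.5)·(0.4068) = 0.9576.

Step 5 — scale by n: T² = 6 · 0.9576 = 5.7458.

T² ≈ 5.7458


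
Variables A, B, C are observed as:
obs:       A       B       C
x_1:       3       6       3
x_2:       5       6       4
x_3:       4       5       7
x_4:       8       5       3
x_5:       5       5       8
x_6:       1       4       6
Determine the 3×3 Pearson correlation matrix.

Step 1 — column means:
  mean(A) = (3 + 5 + 4 + 8 + 5 + 1) / 6 = 26/6 = 4.3333
  mean(B) = (6 + 6 + 5 + 5 + 5 + 4) / 6 = 31/6 = 5.1667
  mean(C) = (3 + 4 + 7 + 3 + 8 + 6) / 6 = 31/6 = 5.1667

Step 2 — sample variances and covariances s[i,j] = (1/(n-1)) · Σ_k (x_{k,i} - mean_i) · (x_{k,j} - mean_j), with n-1 = 5:
  s[A,A] = ((-1.3333)·(-1.3333) + (0.6667)·(0.6667) + (-0.3333)·(-0.3333) + (3.6667)·(3.6667) + (0.6667)·(0.6667) + (-3.3333)·(-3.3333)) / 5 = 27.3333/5 = 5.4667
  s[A,B] = ((-1.3333)·(0.8333) + (0.6667)·(0.8333) + (-0.3333)·(-0.1667) + (3.6667)·(-0.1667) + (0.6667)·(-0.1667) + (-3.3333)·(-1.1667)) / 5 = 2.6667/5 = 0.5333
  s[A,C] = ((-1.3333)·(-2.1667) + (0.6667)·(-1.1667) + (-0.3333)·(1.8333) + (3.6667)·(-2.1667) + (0.6667)·(2.8333) + (-3.3333)·(0.8333)) / 5 = -7.3333/5 = -1.4667
  s[B,B] = ((0.8333)·(0.8333) + (0.8333)·(0.8333) + (-0.1667)·(-0.1667) + (-0.1667)·(-0.1667) + (-0.1667)·(-0.1667) + (-1.1667)·(-1.1667)) / 5 = 2.8333/5 = 0.5667
  s[B,C] = ((0.8333)·(-2.1667) + (0.8333)·(-1.1667) + (-0.1667)·(1.8333) + (-0.1667)·(-2.1667) + (-0.1667)·(2.8333) + (-1.1667)·(0.8333)) / 5 = -4.1667/5 = -0.8333
  s[C,C] = ((-2.1667)·(-2.1667) + (-1.1667)·(-1.1667) + (1.8333)·(1.8333) + (-2.1667)·(-2.1667) + (2.8333)·(2.8333) + (0.8333)·(0.8333)) / 5 = 22.8333/5 = 4.5667
  Sample standard deviations s_i = √(s[i,i]):
  s(A) = √(5.4667) = 2.3381
  s(B) = √(0.5667) = 0.7528
  s(C) = √(4.5667) = 2.137

Step 3 — r_{ij} = s_{ij} / (s_i · s_j):
  r[A,A] = 1 (diagonal).
  r[A,B] = 0.5333 / (2.3381 · 0.7528) = 0.5333 / 1.7601 = 0.303
  r[A,C] = -1.4667 / (2.3381 · 2.137) = -1.4667 / 4.9964 = -0.2935
  r[B,B] = 1 (diagonal).
  r[B,C] = -0.8333 / (0.7528 · 2.137) = -0.8333 / 1.6087 = -0.518
  r[C,C] = 1 (diagonal).

R is symmetric with unit diagonal. Assembling:

R = [[1, 0.303, -0.2935],
 [0.303, 1, -0.518],
 [-0.2935, -0.518, 1]]


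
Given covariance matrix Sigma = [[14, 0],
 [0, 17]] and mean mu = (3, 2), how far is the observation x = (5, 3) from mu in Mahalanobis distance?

Step 1 — centre the observation: (x - mu) = (2, 1).

Step 2 — invert Sigma. det(Sigma) = 14·17 - (0)² = 238.
  Sigma^{-1} = (1/det) · [[d, -b], [-b, a]] = [[0.0714, 0],
 [0, 0.0588]].

Step 3 — form the quadratic (x - mu)^T · Sigma^{-1} · (x - mu):
  Sigma^{-1} · (x - mu) = (0.1429, 0.0588).
  (x - mu)^T · [Sigma^{-1} · (x - mu)] = (2)·(0.1429) + (1)·(0.0588) = 0.3445.

Step 4 — take square root: d = √(0.3445) ≈ 0.587.

d(x, mu) = √(0.3445) ≈ 0.587


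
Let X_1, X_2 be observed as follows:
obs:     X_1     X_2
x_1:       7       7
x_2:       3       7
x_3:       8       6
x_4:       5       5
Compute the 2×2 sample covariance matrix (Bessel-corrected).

Step 1 — column means:
  mean(X_1) = (7 + 3 + 8 + 5) / 4 = 23/4 = 5.75
  mean(X_2) = (7 + 7 + 6 + 5) / 4 = 25/4 = 6.25

Step 2 — sample covariance S[i,j] = (1/(n-1)) · Σ_k (x_{k,i} - mean_i) · (x_{k,j} - mean_j), with n-1 = 3.
  S[X_1,X_1] = ((1.25)·(1.25) + (-2.75)·(-2.75) + (2.25)·(2.25) + (-0.75)·(-0.75)) / 3 = 14.75/3 = 4.9167
  S[X_1,X_2] = ((1.25)·(0.75) + (-2.75)·(0.75) + (2.25)·(-0.25) + (-0.75)·(-1.25)) / 3 = -0.75/3 = -0.25
  S[X_2,X_2] = ((0.75)·(0.75) + (0.75)·(0.75) + (-0.25)·(-0.25) + (-1.25)·(-1.25)) / 3 = 2.75/3 = 0.9167

S is symmetric (S[j,i] = S[i,j]). Assembling:

S = [[4.9167, -0.25],
 [-0.25, 0.9167]]


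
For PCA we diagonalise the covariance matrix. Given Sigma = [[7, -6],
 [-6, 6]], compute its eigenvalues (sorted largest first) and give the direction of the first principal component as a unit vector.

Step 1 — characteristic polynomial of 2×2 Sigma:
  det(Sigma - λI) = λ² - trace · λ + det = 0.
  trace = 7 + 6 = 13, det = 7·6 - (-6)² = 6.
Step 2 — discriminant:
  Δ = trace² - 4·det = 169 - 24 = 145.
Step 3 — eigenvalues:
  λ = (trace ± √Δ)/2 = (13 ± 12.0416)/2,
  λ_1 = 12.5208,  λ_2 = 0.4792.

Step 4 — unit eigenvector for λ_1: solve (Sigma - λ_1 I)v = 0. First row:
  (7 - 12.5208)·v_x + (-6)·v_y = 0, i.e. (-5.5208)·v_x + (-6)·v_y = 0,
  so v ∝ (b, λ_1 - a) = (-6, 5.5208); multiply by -1 so the first entry is positive: u = (6, -5.5208).
  ||u|| = √((6)² + (-5.5208)²) = √(66.4792) ≈ 8.1535,
  v_1 = u/||u|| ≈ (0.7359, -0.6771) (||v_1|| = 1).

λ_1 = 12.5208,  λ_2 = 0.4792;  v_1 ≈ (0.7359, -0.6771)


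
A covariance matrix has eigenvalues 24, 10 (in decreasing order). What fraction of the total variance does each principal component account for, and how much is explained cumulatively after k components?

Step 1 — total variance = trace(Sigma) = Σ λ_i = 24 + 10 = 34.

Step 2 — fraction explained by component i = λ_i / Σ λ:
  PC1: 24/34 = 0.7059
  PC2: 10/34 = 0.2941

Step 3 — cumulative fraction after k components = (λ_1 + ... + λ_k) / Σ λ:
  k = 1: 24/34 = 0.7059
  k = 2: (24 + 10)/34 = 34/34 = 1

Summary (fraction, with percent):

explained: PC1 0.7059 (70.59%), PC2 0.2941 (29.41%);  cumulative: 0.7059, 1


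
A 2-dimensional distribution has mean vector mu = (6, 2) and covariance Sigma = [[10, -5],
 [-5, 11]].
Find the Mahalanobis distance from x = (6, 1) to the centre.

Step 1 — centre the observation: (x - mu) = (0, -1).

Step 2 — invert Sigma. det(Sigma) = 10·11 - (-5)² = 85.
  Sigma^{-1} = (1/det) · [[d, -b], [-b, a]] = [[0.1294, 0.0588],
 [0.0588, 0.1176]].

Step 3 — form the quadratic (x - mu)^T · Sigma^{-1} · (x - mu):
  Sigma^{-1} · (x - mu) = (-0.0588, -0.1176).
  (x - mu)^T · [Sigma^{-1} · (x - mu)] = (0)·(-0.0588) + (-1)·(-0.1176) = 0.1176.

Step 4 — take square root: d = √(0.1176) ≈ 0.343.

d(x, mu) = √(0.1176) ≈ 0.343


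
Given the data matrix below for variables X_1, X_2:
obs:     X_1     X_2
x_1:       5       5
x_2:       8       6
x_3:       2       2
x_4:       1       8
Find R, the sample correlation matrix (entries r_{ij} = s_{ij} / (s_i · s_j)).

Step 1 — column means:
  mean(X_1) = (5 + 8 + 2 + 1) / 4 = 16/4 = 4
  mean(X_2) = (5 + 6 + 2 + 8) / 4 = 21/4 = 5.25

Step 2 — sample variances and covariances s[i,j] = (1/(n-1)) · Σ_k (x_{k,i} - mean_i) · (x_{k,j} - mean_j), with n-1 = 3:
  s[X_1,X_1] = ((1)·(1) + (4)·(4) + (-2)·(-2) + (-3)·(-3)) / 3 = 30/3 = 10
  s[X_1,X_2] = ((1)·(-0.25) + (4)·(0.75) + (-2)·(-3.25) + (-3)·(2.75)) / 3 = 1/3 = 0.3333
  s[X_2,X_2] = ((-0.25)·(-0.25) + (0.75)·(0.75) + (-3.25)·(-3.25) + (2.75)·(2.75)) / 3 = 18.75/3 = 6.25
  Sample standard deviations s_i = √(s[i,i]):
  s(X_1) = √(10) = 3.1623
  s(X_2) = √(6.25) = 2.5

Step 3 — r_{ij} = s_{ij} / (s_i · s_j):
  r[X_1,X_1] = 1 (diagonal).
  r[X_1,X_2] = 0.3333 / (3.1623 · 2.5) = 0.3333 / 7.9057 = 0.0422
  r[X_2,X_2] = 1 (diagonal).

R is symmetric with unit diagonal. Assembling:

R = [[1, 0.0422],
 [0.0422, 1]]


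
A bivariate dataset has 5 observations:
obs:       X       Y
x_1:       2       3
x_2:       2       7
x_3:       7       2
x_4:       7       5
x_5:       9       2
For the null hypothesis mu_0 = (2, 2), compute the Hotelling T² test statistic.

Step 1 — sample mean vector:
  mean(X) = (2 + 2 + 7 + 7 + 9) / 5 = 27/5 = 5.4
  mean(Y) = (3 + 7 + 2 + 5 + 2) / 5 = 19/5 = 3.8
  x̄ = (5.4, 3.8),  deviation x̄ - mu_0 = (5.4, 3.8) - (2, 2) = (3.4, 1.8).

Step 2 — sample covariance matrix, S[i,j] = (1/(n-1)) · Σ_k (x_{k,i} - mean_i) · (x_{k,j} - mean_j), divisor n-1 = 4:
  S[X,X] = ((-3.4)·(-3.4) + (-3.4)·(-3.4) + (1.6)·(1.6) + (1.6)·(1.6) + (3.6)·(3.6)) / 4 = 41.2/4 = 10.3
  S[X,Y] = ((-3.4)·(-0.8) + (-3.4)·(3.2) + (1.6)·(-1.8) + (1.6)·(1.2) + (3.6)·(-1.8)) / 4 = -15.6/4 = -3.9
  S[Y,Y] = ((-0.8)·(-0.8) + (3.2)·(3.2) + (-1.8)·(-1.8) + (1.2)·(1.2) + (-1.8)·(-1.8)) / 4 = 18.8/4 = 4.7
  S = [[10.3, -3.9],
 [-3.9, 4.7]].

Step 3 — invert S. det(S) = 10.3·4.7 - (-3.9)² = 33.2.
  S^{-1} = (1/det) · [[d, -b], [-b, a]] = [[0.1416, 0.1175],
 [0.1175, 0.3102]].

Step 4 — quadratic form (x̄ - mu_0)^T · S^{-1} · (x̄ - mu_0):
  S^{-1} · (x̄ - mu_0) = (0.6928, 0.9578),
  (x̄ - mu_0)^T · [...] = (3.4)·(0.6928) + (1.8)·(0.9578) = 4.0795.

Step 5 — scale by n: T² = 5 · 4.0795 = 20.3976.

T² ≈ 20.3976


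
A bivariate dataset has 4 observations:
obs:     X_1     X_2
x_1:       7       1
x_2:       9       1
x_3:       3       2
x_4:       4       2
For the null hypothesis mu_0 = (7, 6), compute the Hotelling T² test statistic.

Step 1 — sample mean vector:
  mean(X_1) = (7 + 9 + 3 + 4) / 4 = 23/4 = 5.75
  mean(X_2) = (1 + 1 + 2 + 2) / 4 = 6/4 = 1.5
  x̄ = (5.75, 1.5),  deviation x̄ - mu_0 = (5.75, 1.5) - (7, 6) = (-1.25, -4.5).

Step 2 — sample covariance matrix, S[i,j] = (1/(n-1)) · Σ_k (x_{k,i} - mean_i) · (x_{k,j} - mean_j), divisor n-1 = 3:
  S[X_1,X_1] = ((1.25)·(1.25) + (3.25)·(3.25) + (-2.75)·(-2.75) + (-1.75)·(-1.75)) / 3 = 22.75/3 = 7.5833
  S[X_1,X_2] = ((1.25)·(-0.5) + (3.25)·(-0.5) + (-2.75)·(0.5) + (-1.75)·(0.5)) / 3 = -4.5/3 = -1.5
  S[X_2,X_2] = ((-0.5)·(-0.5) + (-0.5)·(-0.5) + (0.5)·(0.5) + (0.5)·(0.5)) / 3 = 1/3 = 0.3333
  S = [[7.5833, -1.5],
 [-1.5, 0.3333]].

Step 3 — invert S. det(S) = 7.5833·0.3333 - (-1.5)² = 0.2778.
  S^{-1} = (1/det) · [[d, -b], [-b, a]] = [[1.2, 5.4],
 [5.4, 27.3]].

Step 4 — quadratic form (x̄ - mu_0)^T · S^{-1} · (x̄ - mu_0):
  S^{-1} · (x̄ - mu_0) = (-25.8, -129.6),
  (x̄ - mu_0)^T · [...] = (-1.25)·(-25.8) + (-4.5)·(-129.6) = 615.45.

Step 5 — scale by n: T² = 4 · 615.45 = 2461.8.

T² ≈ 2461.8


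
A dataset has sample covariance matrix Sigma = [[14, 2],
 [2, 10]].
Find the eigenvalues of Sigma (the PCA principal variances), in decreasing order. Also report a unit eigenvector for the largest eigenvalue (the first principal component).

Step 1 — characteristic polynomial of 2×2 Sigma:
  det(Sigma - λI) = λ² - trace · λ + det = 0.
  trace = 14 + 10 = 24, det = 14·10 - (2)² = 136.
Step 2 — discriminant:
  Δ = trace² - 4·det = 576 - 544 = 32.
Step 3 — eigenvalues:
  λ = (trace ± √Δ)/2 = (24 ± 5.6569)/2,
  λ_1 = 14.8284,  λ_2 = 9.1716.

Step 4 — unit eigenvector for λ_1: solve (Sigma - λ_1 I)v = 0. First row:
  (14 - 14.8284)·v_x + (2)·v_y = 0, i.e. (-0.8284)·v_x + (2)·v_y = 0,
  so v ∝ (b, λ_1 - a) = (2, 0.8284) = u.
  ||u|| = √((2)² + (0.8284)²) = √(4.6863) ≈ 2.1648,
  v_1 = u/||u|| ≈ (0.9239, 0.3827) (||v_1|| = 1).

λ_1 = 14.8284,  λ_2 = 9.1716;  v_1 ≈ (0.9239, 0.3827)


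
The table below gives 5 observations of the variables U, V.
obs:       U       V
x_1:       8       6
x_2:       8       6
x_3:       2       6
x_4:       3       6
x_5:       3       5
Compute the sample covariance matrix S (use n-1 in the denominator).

Step 1 — column means:
  mean(U) = (8 + 8 + 2 + 3 + 3) / 5 = 24/5 = 4.8
  mean(V) = (6 + 6 + 6 + 6 + 5) / 5 = 29/5 = 5.8

Step 2 — sample covariance S[i,j] = (1/(n-1)) · Σ_k (x_{k,i} - mean_i) · (x_{k,j} - mean_j), with n-1 = 4.
  S[U,U] = ((3.2)·(3.2) + (3.2)·(3.2) + (-2.8)·(-2.8) + (-1.8)·(-1.8) + (-1.8)·(-1.8)) / 4 = 34.8/4 = 8.7
  S[U,V] = ((3.2)·(0.2) + (3.2)·(0.2) + (-2.8)·(0.2) + (-1.8)·(0.2) + (-1.8)·(-0.8)) / 4 = 1.8/4 = 0.45
  S[V,V] = ((0.2)·(0.2) + (0.2)·(0.2) + (0.2)·(0.2) + (0.2)·(0.2) + (-0.8)·(-0.8)) / 4 = 0.8/4 = 0.2

S is symmetric (S[j,i] = S[i,j]). Assembling:

S = [[8.7, 0.45],
 [0.45, 0.2]]


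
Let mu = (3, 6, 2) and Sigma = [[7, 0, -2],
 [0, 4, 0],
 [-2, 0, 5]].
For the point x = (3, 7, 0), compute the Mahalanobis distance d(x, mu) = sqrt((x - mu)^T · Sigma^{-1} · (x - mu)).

Step 1 — centre the observation: (x - mu) = (0, 1, -2).

Step 2 — invert Sigma (cofactor / det for 3×3, or solve directly):
  Sigma^{-1} = [[0.1613, 0, 0.0645],
 [0, 0.25, 0],
 [0.0645, 0, 0.2258]].

Step 3 — form the quadratic (x - mu)^T · Sigma^{-1} · (x - mu):
  Sigma^{-1} · (x - mu) = (-0.129, 0.25, -0.4516).
  (x - mu)^T · [Sigma^{-1} · (x - mu)] = (0)·(-0.129) + (1)·(0.25) + (-2)·(-0.4516) = 1.1532.

Step 4 — take square root: d = √(1.1532) ≈ 1.0739.

d(x, mu) = √(1.1532) ≈ 1.0739


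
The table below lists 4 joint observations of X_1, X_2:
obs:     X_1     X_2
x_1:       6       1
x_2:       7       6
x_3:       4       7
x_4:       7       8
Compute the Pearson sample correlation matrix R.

Step 1 — column means:
  mean(X_1) = (6 + 7 + 4 + 7) / 4 = 24/4 = 6
  mean(X_2) = (1 + 6 + 7 + 8) / 4 = 22/4 = 5.5

Step 2 — sample variances and covariances s[i,j] = (1/(n-1)) · Σ_k (x_{k,i} - mean_i) · (x_{k,j} - mean_j), with n-1 = 3:
  s[X_1,X_1] = ((0)·(0) + (1)·(1) + (-2)·(-2) + (1)·(1)) / 3 = 6/3 = 2
  s[X_1,X_2] = ((0)·(-4.5) + (1)·(0.5) + (-2)·(1.5) + (1)·(2.5)) / 3 = 0/3 = 0
  s[X_2,X_2] = ((-4.5)·(-4.5) + (0.5)·(0.5) + (1.5)·(1.5) + (2.5)·(2.5)) / 3 = 29/3 = 9.6667
  Sample standard deviations s_i = √(s[i,i]):
  s(X_1) = √(2) = 1.4142
  s(X_2) = √(9.6667) = 3.1091

Step 3 — r_{ij} = s_{ij} / (s_i · s_j):
  r[X_1,X_1] = 1 (diagonal).
  r[X_1,X_2] = 0 / (1.4142 · 3.1091) = 0 / 4.397 = 0
  r[X_2,X_2] = 1 (diagonal).

R is symmetric with unit diagonal. Assembling:

R = [[1, 0],
 [0, 1]]


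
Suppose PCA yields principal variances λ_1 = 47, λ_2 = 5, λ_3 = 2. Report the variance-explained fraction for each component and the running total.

Step 1 — total variance = trace(Sigma) = Σ λ_i = 47 + 5 + 2 = 54.

Step 2 — fraction explained by component i = λ_i / Σ λ:
  PC1: 47/54 = 0.8704
  PC2: 5/54 = 0.0926
  PC3: 2/54 = 0.037

Step 3 — cumulative fraction after k components = (λ_1 + ... + λ_k) / Σ λ:
  k = 1: 47/54 = 0.8704
  k = 2: (47 + 5)/54 = 52/54 = 0.963
  k = 3: (47 + 5 + 2)/54 = 54/54 = 1

Summary (fraction, with percent):

explained: PC1 0.8704 (87.04%), PC2 0.0926 (9.26%), PC3 0.037 (3.7%);  cumulative: 0.8704, 0.963, 1


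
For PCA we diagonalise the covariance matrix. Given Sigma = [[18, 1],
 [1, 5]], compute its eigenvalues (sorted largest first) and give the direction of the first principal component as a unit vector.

Step 1 — characteristic polynomial of 2×2 Sigma:
  det(Sigma - λI) = λ² - trace · λ + det = 0.
  trace = 18 + 5 = 23, det = 18·5 - (1)² = 89.
Step 2 — discriminant:
  Δ = trace² - 4·det = 529 - 356 = 173.
Step 3 — eigenvalues:
  λ = (trace ± √Δ)/2 = (23 ± 13.1529)/2,
  λ_1 = 18.0765,  λ_2 = 4.9235.

Step 4 — unit eigenvector for λ_1: solve (Sigma - λ_1 I)v = 0. First row:
  (18 - 18.0765)·v_x + (1)·v_y = 0, i.e. (-0.0765)·v_x + (1)·v_y = 0,
  so v ∝ (b, λ_1 - a) = (1, 0.0765) = u.
  ||u|| = √((1)² + (0.0765)²) = √(1.0058) ≈ 1.0029,
  v_1 = u/||u|| ≈ (0.9971, 0.0763) (||v_1|| = 1).

λ_1 = 18.0765,  λ_2 = 4.9235;  v_1 ≈ (0.9971, 0.0763)


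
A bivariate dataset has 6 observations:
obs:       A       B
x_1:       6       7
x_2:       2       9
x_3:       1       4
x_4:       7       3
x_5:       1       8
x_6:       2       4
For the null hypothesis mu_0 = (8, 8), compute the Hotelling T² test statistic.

Step 1 — sample mean vector:
  mean(A) = (6 + 2 + 1 + 7 + 1 + 2) / 6 = 19/6 = 3.1667
  mean(B) = (7 + 9 + 4 + 3 + 8 + 4) / 6 = 35/6 = 5.8333
  x̄ = (3.1667, 5.8333),  deviation x̄ - mu_0 = (3.1667, 5.8333) - (8, 8) = (-4.8333, -2.1667).

Step 2 — sample covariance matrix, S[i,j] = (1/(n-1)) · Σ_k (x_{k,i} - mean_i) · (x_{k,j} - mean_j), divisor n-1 = 5:
  S[A,A] = ((2.8333)·(2.8333) + (-1.1667)·(-1.1667) + (-2.1667)·(-2.1667) + (3.8333)·(3.8333) + (-2.1667)·(-2.1667) + (-1.1667)·(-1.1667)) / 5 = 34.8333/5 = 6.9667
  S[A,B] = ((2.8333)·(1.1667) + (-1.1667)·(3.1667) + (-2.1667)·(-1.8333) + (3.8333)·(-2.8333) + (-2.1667)·(2.1667) + (-1.1667)·(-1.8333)) / 5 = -9.8333/5 = -1.9667
  S[B,B] = ((1.1667)·(1.1667) + (3.1667)·(3.1667) + (-1.8333)·(-1.8333) + (-2.8333)·(-2.8333) + (2.1667)·(2.1667) + (-1.8333)·(-1.8333)) / 5 = 30.8333/5 = 6.1667
  S = [[6.9667, -1.9667],
 [-1.9667, 6.1667]].

Step 3 — invert S. det(S) = 6.9667·6.1667 - (-1.9667)² = 39.0933.
  S^{-1} = (1/det) · [[d, -b], [-b, a]] = [[0.1577, 0.0503],
 [0.0503, 0.1782]].

Step 4 — quadratic form (x̄ - mu_0)^T · S^{-1} · (x̄ - mu_0):
  S^{-1} · (x̄ - mu_0) = (-0.8714, -0.6293),
  (x̄ - mu_0)^T · [...] = (-4.8333)·(-0.8714) + (-2.1667)·(-0.6293) = 5.5753.

Step 5 — scale by n: T² = 6 · 5.5753 = 33.4516.

T² ≈ 33.4516


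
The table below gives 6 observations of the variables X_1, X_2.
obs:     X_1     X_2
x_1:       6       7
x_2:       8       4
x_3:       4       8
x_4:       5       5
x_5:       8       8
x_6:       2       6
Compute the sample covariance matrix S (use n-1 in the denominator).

Step 1 — column means:
  mean(X_1) = (6 + 8 + 4 + 5 + 8 + 2) / 6 = 33/6 = 5.5
  mean(X_2) = (7 + 4 + 8 + 5 + 8 + 6) / 6 = 38/6 = 6.3333

Step 2 — sample covariance S[i,j] = (1/(n-1)) · Σ_k (x_{k,i} - mean_i) · (x_{k,j} - mean_j), with n-1 = 5.
  S[X_1,X_1] = ((0.5)·(0.5) + (2.5)·(2.5) + (-1.5)·(-1.5) + (-0.5)·(-0.5) + (2.5)·(2.5) + (-3.5)·(-3.5)) / 5 = 27.5/5 = 5.5
  S[X_1,X_2] = ((0.5)·(0.6667) + (2.5)·(-2.3333) + (-1.5)·(1.6667) + (-0.5)·(-1.3333) + (2.5)·(1.6667) + (-3.5)·(-0.3333)) / 5 = -2/5 = -0.4
  S[X_2,X_2] = ((0.6667)·(0.6667) + (-2.3333)·(-2.3333) + (1.6667)·(1.6667) + (-1.3333)·(-1.3333) + (1.6667)·(1.6667) + (-0.3333)·(-0.3333)) / 5 = 13.3333/5 = 2.6667

S is symmetric (S[j,i] = S[i,j]). Assembling:

S = [[5.5, -0.4],
 [-0.4, 2.6667]]


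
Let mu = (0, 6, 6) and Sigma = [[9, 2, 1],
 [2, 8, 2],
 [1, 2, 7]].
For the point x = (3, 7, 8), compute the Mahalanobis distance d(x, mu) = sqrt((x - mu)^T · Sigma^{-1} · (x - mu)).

Step 1 — centre the observation: (x - mu) = (3, 1, 2).

Step 2 — invert Sigma (cofactor / det for 3×3, or solve directly):
  Sigma^{-1} = [[0.1182, -0.0273, -0.0091],
 [-0.0273, 0.1409, -0.0364],
 [-0.0091, -0.0364, 0.1545]].

Step 3 — form the quadratic (x - mu)^T · Sigma^{-1} · (x - mu):
  Sigma^{-1} · (x - mu) = (0.3091, -0.0136, 0.2455).
  (x - mu)^T · [Sigma^{-1} · (x - mu)] = (3)·(0.3091) + (1)·(-0.0136) + (2)·(0.2455) = 1.4045.

Step 4 — take square root: d = √(1.4045) ≈ 1.1851.

d(x, mu) = √(1.4045) ≈ 1.1851


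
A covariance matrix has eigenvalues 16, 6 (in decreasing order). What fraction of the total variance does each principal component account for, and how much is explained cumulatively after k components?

Step 1 — total variance = trace(Sigma) = Σ λ_i = 16 + 6 = 22.

Step 2 — fraction explained by component i = λ_i / Σ λ:
  PC1: 16/22 = 0.7273
  PC2: 6/22 = 0.2727

Step 3 — cumulative fraction after k components = (λ_1 + ... + λ_k) / Σ λ:
  k = 1: 16/22 = 0.7273
  k = 2: (16 + 6)/22 = 22/22 = 1

Summary (fraction, with percent):

explained: PC1 0.7273 (72.73%), PC2 0.2727 (27.27%);  cumulative: 0.7273, 1


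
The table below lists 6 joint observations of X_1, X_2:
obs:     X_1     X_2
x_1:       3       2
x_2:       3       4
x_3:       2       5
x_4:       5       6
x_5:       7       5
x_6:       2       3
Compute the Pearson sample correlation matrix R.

Step 1 — column means:
  mean(X_1) = (3 + 3 + 2 + 5 + 7 + 2) / 6 = 22/6 = 3.6667
  mean(X_2) = (2 + 4 + 5 + 6 + 5 + 3) / 6 = 25/6 = 4.1667

Step 2 — sample variances and covariances s[i,j] = (1/(n-1)) · Σ_k (x_{k,i} - mean_i) · (x_{k,j} - mean_j), with n-1 = 5:
  s[X_1,X_1] = ((-0.6667)·(-0.6667) + (-0.6667)·(-0.6667) + (-1.6667)·(-1.6667) + (1.3333)·(1.3333) + (3.3333)·(3.3333) + (-1.6667)·(-1.6667)) / 5 = 19.3333/5 = 3.8667
  s[X_1,X_2] = ((-0.6667)·(-2.1667) + (-0.6667)·(-0.1667) + (-1.6667)·(0.8333) + (1.3333)·(1.8333) + (3.3333)·(0.8333) + (-1.6667)·(-1.1667)) / 5 = 7.3333/5 = 1.4667
  s[X_2,X_2] = ((-2.1667)·(-2.1667) + (-0.1667)·(-0.1667) + (0.8333)·(0.8333) + (1.8333)·(1.8333) + (0.8333)·(0.8333) + (-1.1667)·(-1.1667)) / 5 = 10.8333/5 = 2.1667
  Sample standard deviations s_i = √(s[i,i]):
  s(X_1) = √(3.8667) = 1.9664
  s(X_2) = √(2.1667) = 1.472

Step 3 — r_{ij} = s_{ij} / (s_i · s_j):
  r[X_1,X_1] = 1 (diagonal).
  r[X_1,X_2] = 1.4667 / (1.9664 · 1.472) = 1.4667 / 2.8944 = 0.5067
  r[X_2,X_2] = 1 (diagonal).

R is symmetric with unit diagonal. Assembling:

R = [[1, 0.5067],
 [0.5067, 1]]


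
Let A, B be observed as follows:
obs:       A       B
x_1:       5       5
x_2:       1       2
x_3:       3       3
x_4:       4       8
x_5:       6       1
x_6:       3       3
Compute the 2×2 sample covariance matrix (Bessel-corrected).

Step 1 — column means:
  mean(A) = (5 + 1 + 3 + 4 + 6 + 3) / 6 = 22/6 = 3.6667
  mean(B) = (5 + 2 + 3 + 8 + 1 + 3) / 6 = 22/6 = 3.6667

Step 2 — sample covariance S[i,j] = (1/(n-1)) · Σ_k (x_{k,i} - mean_i) · (x_{k,j} - mean_j), with n-1 = 5.
  S[A,A] = ((1.3333)·(1.3333) + (-2.6667)·(-2.6667) + (-0.6667)·(-0.6667) + (0.3333)·(0.3333) + (2.3333)·(2.3333) + (-0.6667)·(-0.6667)) / 5 = 15.3333/5 = 3.0667
  S[A,B] = ((1.3333)·(1.3333) + (-2.6667)·(-1.6667) + (-0.6667)·(-0.6667) + (0.3333)·(4.3333) + (2.3333)·(-2.6667) + (-0.6667)·(-0.6667)) / 5 = 2.3333/5 = 0.4667
  S[B,B] = ((1.3333)·(1.3333) + (-1.6667)·(-1.6667) + (-0.6667)·(-0.6667) + (4.3333)·(4.3333) + (-2.6667)·(-2.6667) + (-0.6667)·(-0.6667)) / 5 = 31.3333/5 = 6.2667

S is symmetric (S[j,i] = S[i,j]). Assembling:

S = [[3.0667, 0.4667],
 [0.4667, 6.2667]]


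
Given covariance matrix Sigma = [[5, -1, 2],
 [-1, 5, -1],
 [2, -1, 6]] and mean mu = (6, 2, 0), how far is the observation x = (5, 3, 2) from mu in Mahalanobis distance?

Step 1 — centre the observation: (x - mu) = (-1, 1, 2).

Step 2 — invert Sigma (cofactor / det for 3×3, or solve directly):
  Sigma^{-1} = [[0.2358, 0.0325, -0.0732],
 [0.0325, 0.2114, 0.0244],
 [-0.0732, 0.0244, 0.1951]].

Step 3 — form the quadratic (x - mu)^T · Sigma^{-1} · (x - mu):
  Sigma^{-1} · (x - mu) = (-0.3496, 0.2276, 0.4878).
  (x - mu)^T · [Sigma^{-1} · (x - mu)] = (-1)·(-0.3496) + (1)·(0.2276) + (2)·(0.4878) = 1.5528.

Step 4 — take square root: d = √(1.5528) ≈ 1.2461.

d(x, mu) = √(1.5528) ≈ 1.2461


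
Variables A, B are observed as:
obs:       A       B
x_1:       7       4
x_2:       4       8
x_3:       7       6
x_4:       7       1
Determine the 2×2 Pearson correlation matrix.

Step 1 — column means:
  mean(A) = (7 + 4 + 7 + 7) / 4 = 25/4 = 6.25
  mean(B) = (4 + 8 + 6 + 1) / 4 = 19/4 = 4.75

Step 2 — sample variances and covariances s[i,j] = (1/(n-1)) · Σ_k (x_{k,i} - mean_i) · (x_{k,j} - mean_j), with n-1 = 3:
  s[A,A] = ((0.75)·(0.75) + (-2.25)·(-2.25) + (0.75)·(0.75) + (0.75)·(0.75)) / 3 = 6.75/3 = 2.25
  s[A,B] = ((0.75)·(-0.75) + (-2.25)·(3.25) + (0.75)·(1.25) + (0.75)·(-3.75)) / 3 = -9.75/3 = -3.25
  s[B,B] = ((-0.75)·(-0.75) + (3.25)·(3.25) + (1.25)·(1.25) + (-3.75)·(-3.75)) / 3 = 26.75/3 = 8.9167
  Sample standard deviations s_i = √(s[i,i]):
  s(A) = √(2.25) = 1.5
  s(B) = √(8.9167) = 2.9861

Step 3 — r_{ij} = s_{ij} / (s_i · s_j):
  r[A,A] = 1 (diagonal).
  r[A,B] = -3.25 / (1.5 · 2.9861) = -3.25 / 4.4791 = -0.7256
  r[B,B] = 1 (diagonal).

R is symmetric with unit diagonal. Assembling:

R = [[1, -0.7256],
 [-0.7256, 1]]


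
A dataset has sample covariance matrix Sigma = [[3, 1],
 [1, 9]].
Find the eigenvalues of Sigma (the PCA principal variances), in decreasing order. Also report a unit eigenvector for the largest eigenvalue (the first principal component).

Step 1 — characteristic polynomial of 2×2 Sigma:
  det(Sigma - λI) = λ² - trace · λ + det = 0.
  trace = 3 + 9 = 12, det = 3·9 - (1)² = 26.
Step 2 — discriminant:
  Δ = trace² - 4·det = 144 - 104 = 40.
Step 3 — eigenvalues:
  λ = (trace ± √Δ)/2 = (12 ± 6.3246)/2,
  λ_1 = 9.1623,  λ_2 = 2.8377.

Step 4 — unit eigenvector for λ_1: solve (Sigma - λ_1 I)v = 0. First row:
  (3 - 9.1623)·v_x + (1)·v_y = 0, i.e. (-6.1623)·v_x + (1)·v_y = 0,
  so v ∝ (b, λ_1 - a) = (1, 6.1623) = u.
  ||u|| = √((1)² + (6.1623)²) = √(38.9737) ≈ 6.2429,
  v_1 = u/||u|| ≈ (0.1602, 0.9871) (||v_1|| = 1).

λ_1 = 9.1623,  λ_2 = 2.8377;  v_1 ≈ (0.1602, 0.9871)


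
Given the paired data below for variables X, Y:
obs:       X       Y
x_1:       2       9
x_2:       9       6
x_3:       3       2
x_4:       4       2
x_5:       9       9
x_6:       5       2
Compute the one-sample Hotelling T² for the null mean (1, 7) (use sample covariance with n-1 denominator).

Step 1 — sample mean vector:
  mean(X) = (2 + 9 + 3 + 4 + 9 + 5) / 6 = 32/6 = 5.3333
  mean(Y) = (9 + 6 + 2 + 2 + 9 + 2) / 6 = 30/6 = 5
  x̄ = (5.3333, 5),  deviation x̄ - mu_0 = (5.3333, 5) - (1, 7) = (4.3333, -2).

Step 2 — sample covariance matrix, S[i,j] = (1/(n-1)) · Σ_k (x_{k,i} - mean_i) · (x_{k,j} - mean_j), divisor n-1 = 5:
  S[X,X] = ((-3.3333)·(-3.3333) + (3.6667)·(3.6667) + (-2.3333)·(-2.3333) + (-1.3333)·(-1.3333) + (3.6667)·(3.6667) + (-0.3333)·(-0.3333)) / 5 = 45.3333/5 = 9.0667
  S[X,Y] = ((-3.3333)·(4) + (3.6667)·(1) + (-2.3333)·(-3) + (-1.3333)·(-3) + (3.6667)·(4) + (-0.3333)·(-3)) / 5 = 17/5 = 3.4
  S[Y,Y] = ((4)·(4) + (1)·(1) + (-3)·(-3) + (-3)·(-3) + (4)·(4) + (-3)·(-3)) / 5 = 60/5 = 12
  S = [[9.0667, 3.4],
 [3.4, 12]].

Step 3 — invert S. det(S) = 9.0667·12 - (3.4)² = 97.24.
  S^{-1} = (1/det) · [[d, -b], [-b, a]] = [[0.1234, -0.035],
 [-0.035, 0.0932]].

Step 4 — quadratic form (x̄ - mu_0)^T · S^{-1} · (x̄ - mu_0):
  S^{-1} · (x̄ - mu_0) = (0.6047, -0.338),
  (x̄ - mu_0)^T · [...] = (4.3333)·(0.6047) + (-2)·(-0.338) = 3.2963.

Step 5 — scale by n: T² = 6 · 3.2963 = 19.7779.

T² ≈ 19.7779
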